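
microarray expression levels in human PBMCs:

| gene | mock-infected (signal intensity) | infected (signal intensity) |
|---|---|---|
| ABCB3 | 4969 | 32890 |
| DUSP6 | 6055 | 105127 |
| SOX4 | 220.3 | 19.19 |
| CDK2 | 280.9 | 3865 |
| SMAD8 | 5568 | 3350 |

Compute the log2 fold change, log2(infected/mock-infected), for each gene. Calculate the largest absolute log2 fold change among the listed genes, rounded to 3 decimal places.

4.118

log2(32890/4969) = 2.727  (ABCB3)
log2(105127/6055) = 4.118  (DUSP6)
log2(19.19/220.3) = -3.521  (SOX4)
log2(3865/280.9) = 3.782  (CDK2)
log2(3350/5568) = -0.733  (SMAD8)
The largest magnitude belongs to DUSP6.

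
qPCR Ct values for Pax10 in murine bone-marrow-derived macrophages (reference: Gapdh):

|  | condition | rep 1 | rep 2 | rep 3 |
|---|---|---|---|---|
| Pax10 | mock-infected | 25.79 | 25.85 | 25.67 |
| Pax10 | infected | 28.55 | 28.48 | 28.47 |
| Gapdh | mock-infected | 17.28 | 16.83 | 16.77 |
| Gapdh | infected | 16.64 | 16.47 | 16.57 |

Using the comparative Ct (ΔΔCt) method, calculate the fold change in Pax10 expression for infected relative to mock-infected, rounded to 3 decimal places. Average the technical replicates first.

Mean Ct: Pax10 mock-infected 25.770; Pax10 infected 28.500; Gapdh mock-infected 16.960; Gapdh infected 16.560
ΔCt(mock-infected) = 25.770 − 16.960 = 8.810
ΔCt(infected) = 28.500 − 16.560 = 11.940
ΔΔCt = 11.940 − 8.810 = 3.130
Fold change = 2^(−3.130) = 0.1142

0.114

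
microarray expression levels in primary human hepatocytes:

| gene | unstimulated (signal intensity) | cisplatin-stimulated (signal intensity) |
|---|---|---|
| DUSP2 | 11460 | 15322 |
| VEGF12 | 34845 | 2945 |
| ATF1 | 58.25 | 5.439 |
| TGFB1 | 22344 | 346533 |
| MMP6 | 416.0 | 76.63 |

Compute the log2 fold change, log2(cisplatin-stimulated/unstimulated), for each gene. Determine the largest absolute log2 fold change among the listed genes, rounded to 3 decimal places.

log2(15322/11460) = 0.419  (DUSP2)
log2(2945/34845) = -3.565  (VEGF12)
log2(5.439/58.25) = -3.421  (ATF1)
log2(346533/22344) = 3.955  (TGFB1)
log2(76.63/416.0) = -2.441  (MMP6)
The largest magnitude belongs to TGFB1.

3.955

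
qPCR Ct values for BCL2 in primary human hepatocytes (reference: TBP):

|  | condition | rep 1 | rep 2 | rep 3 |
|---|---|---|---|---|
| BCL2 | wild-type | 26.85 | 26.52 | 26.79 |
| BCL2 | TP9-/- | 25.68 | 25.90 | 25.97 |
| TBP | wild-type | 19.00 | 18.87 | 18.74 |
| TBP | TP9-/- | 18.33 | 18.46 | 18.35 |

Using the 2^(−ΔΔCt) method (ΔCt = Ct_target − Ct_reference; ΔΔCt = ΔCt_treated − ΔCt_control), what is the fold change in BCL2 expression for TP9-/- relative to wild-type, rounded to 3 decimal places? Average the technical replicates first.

1.301

Mean Ct: BCL2 wild-type 26.720; BCL2 TP9-/- 25.850; TBP wild-type 18.870; TBP TP9-/- 18.380
ΔCt(wild-type) = 26.720 − 18.870 = 7.850
ΔCt(TP9-/-) = 25.850 − 18.380 = 7.470
ΔΔCt = 7.470 − 7.850 = -0.380
Fold change = 2^(−(-0.380)) = 2^0.380 = 1.3013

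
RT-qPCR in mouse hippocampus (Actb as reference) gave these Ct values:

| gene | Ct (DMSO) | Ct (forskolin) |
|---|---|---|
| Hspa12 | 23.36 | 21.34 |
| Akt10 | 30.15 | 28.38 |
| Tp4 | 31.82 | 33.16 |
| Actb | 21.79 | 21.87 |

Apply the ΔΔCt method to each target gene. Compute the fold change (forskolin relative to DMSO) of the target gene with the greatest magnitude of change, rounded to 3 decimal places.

4.287

Hspa12: ΔΔCt = (21.34−21.87) − (23.36−21.79) = -0.53 − 1.57 = -2.10; fold change = 2^2.10 = 4.287
Akt10: ΔΔCt = (28.38−21.87) − (30.15−21.79) = 6.51 − 8.36 = -1.85; fold change = 2^1.85 = 3.605
Tp4: ΔΔCt = (33.16−21.87) − (31.82−21.79) = 11.29 − 10.03 = 1.26; fold change = 2^-1.26 = 0.418
Hspa12 has the largest |ΔΔCt| = 2.10.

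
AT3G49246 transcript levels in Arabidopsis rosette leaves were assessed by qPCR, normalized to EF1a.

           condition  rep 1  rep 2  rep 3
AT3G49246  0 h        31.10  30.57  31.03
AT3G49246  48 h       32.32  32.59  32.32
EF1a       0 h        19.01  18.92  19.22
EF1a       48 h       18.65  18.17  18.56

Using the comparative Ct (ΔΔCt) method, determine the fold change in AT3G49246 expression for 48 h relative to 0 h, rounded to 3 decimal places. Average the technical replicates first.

0.233

Mean Ct: AT3G49246 0 h 30.900; AT3G49246 48 h 32.410; EF1a 0 h 19.050; EF1a 48 h 18.460
ΔCt(0 h) = 30.900 − 19.050 = 11.850
ΔCt(48 h) = 32.410 − 18.460 = 13.950
ΔΔCt = 13.950 − 11.850 = 2.100
Fold change = 2^(−2.100) = 0.2333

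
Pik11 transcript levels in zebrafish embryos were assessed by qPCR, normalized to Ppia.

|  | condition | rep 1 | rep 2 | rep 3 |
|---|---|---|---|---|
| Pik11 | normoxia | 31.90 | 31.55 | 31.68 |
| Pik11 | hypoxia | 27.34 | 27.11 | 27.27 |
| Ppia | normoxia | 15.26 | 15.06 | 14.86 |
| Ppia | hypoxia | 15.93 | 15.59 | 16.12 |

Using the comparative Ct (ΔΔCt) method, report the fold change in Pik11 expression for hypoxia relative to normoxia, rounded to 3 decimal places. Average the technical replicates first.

39.124

Mean Ct: Pik11 normoxia 31.710; Pik11 hypoxia 27.240; Ppia normoxia 15.060; Ppia hypoxia 15.880
ΔCt(normoxia) = 31.710 − 15.060 = 16.650
ΔCt(hypoxia) = 27.240 − 15.880 = 11.360
ΔΔCt = 11.360 − 16.650 = -5.290
Fold change = 2^(−(-5.290)) = 2^5.290 = 39.1245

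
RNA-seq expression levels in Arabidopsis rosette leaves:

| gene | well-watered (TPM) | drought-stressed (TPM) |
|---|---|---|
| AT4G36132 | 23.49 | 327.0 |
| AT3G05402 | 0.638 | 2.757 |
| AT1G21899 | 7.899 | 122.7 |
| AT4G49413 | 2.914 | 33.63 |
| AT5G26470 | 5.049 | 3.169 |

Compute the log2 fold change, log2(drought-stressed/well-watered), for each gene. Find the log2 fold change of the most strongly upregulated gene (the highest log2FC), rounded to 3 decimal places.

3.957

log2(327.0/23.49) = 3.799  (AT4G36132)
log2(2.757/0.638) = 2.111  (AT3G05402)
log2(122.7/7.899) = 3.957  (AT1G21899)
log2(33.63/2.914) = 3.529  (AT4G49413)
log2(3.169/5.049) = -0.672  (AT5G26470)
AT1G21899 is most strongly upregulated.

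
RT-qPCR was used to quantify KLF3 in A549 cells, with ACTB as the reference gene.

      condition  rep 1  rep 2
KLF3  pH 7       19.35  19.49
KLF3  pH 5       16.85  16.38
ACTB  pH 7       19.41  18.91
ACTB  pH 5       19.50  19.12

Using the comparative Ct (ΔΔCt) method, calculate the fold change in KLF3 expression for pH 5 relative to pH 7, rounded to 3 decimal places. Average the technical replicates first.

7.754

Mean Ct: KLF3 pH 7 19.420; KLF3 pH 5 16.615; ACTB pH 7 19.160; ACTB pH 5 19.310
ΔCt(pH 7) = 19.420 − 19.160 = 0.260
ΔCt(pH 5) = 16.615 − 19.310 = -2.695
ΔΔCt = -2.695 − 0.260 = -2.955
Fold change = 2^(−(-2.955)) = 2^2.955 = 7.7543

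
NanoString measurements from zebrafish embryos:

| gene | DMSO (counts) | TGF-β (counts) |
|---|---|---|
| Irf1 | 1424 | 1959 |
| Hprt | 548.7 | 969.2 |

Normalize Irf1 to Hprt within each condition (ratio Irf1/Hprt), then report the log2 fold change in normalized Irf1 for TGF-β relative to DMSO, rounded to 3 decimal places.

-0.361

Irf1/Hprt (DMSO) = 1424 / 548.7 = 2.5952
Irf1/Hprt (TGF-β) = 1959 / 969.2 = 2.0213
Fold change = 2.0213 / 2.5952 = 0.7788
log2(0.7788) = -0.3606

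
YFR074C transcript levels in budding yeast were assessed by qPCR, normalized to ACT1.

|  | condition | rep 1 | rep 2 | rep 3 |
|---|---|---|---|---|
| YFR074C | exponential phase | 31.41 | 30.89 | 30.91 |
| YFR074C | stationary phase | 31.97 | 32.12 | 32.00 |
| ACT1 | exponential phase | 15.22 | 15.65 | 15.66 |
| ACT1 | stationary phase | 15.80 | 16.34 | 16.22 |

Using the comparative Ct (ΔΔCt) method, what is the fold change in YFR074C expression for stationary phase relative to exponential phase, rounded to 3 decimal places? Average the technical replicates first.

Mean Ct: YFR074C exponential phase 31.070; YFR074C stationary phase 32.030; ACT1 exponential phase 15.510; ACT1 stationary phase 16.120
ΔCt(exponential phase) = 31.070 − 15.510 = 15.560
ΔCt(stationary phase) = 32.030 − 16.120 = 15.910
ΔΔCt = 15.910 − 15.560 = 0.350
Fold change = 2^(−0.350) = 0.7846

0.785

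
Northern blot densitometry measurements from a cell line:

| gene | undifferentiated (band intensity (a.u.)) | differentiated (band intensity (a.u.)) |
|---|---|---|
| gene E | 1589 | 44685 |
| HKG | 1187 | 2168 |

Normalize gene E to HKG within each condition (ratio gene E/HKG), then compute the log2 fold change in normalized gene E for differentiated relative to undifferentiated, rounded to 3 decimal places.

3.945

gene E/HKG (undifferentiated) = 1589 / 1187 = 1.3387
gene E/HKG (differentiated) = 44685 / 2168 = 20.611
Fold change = 20.611 / 1.3387 = 15.3968
log2(15.3968) = 3.9446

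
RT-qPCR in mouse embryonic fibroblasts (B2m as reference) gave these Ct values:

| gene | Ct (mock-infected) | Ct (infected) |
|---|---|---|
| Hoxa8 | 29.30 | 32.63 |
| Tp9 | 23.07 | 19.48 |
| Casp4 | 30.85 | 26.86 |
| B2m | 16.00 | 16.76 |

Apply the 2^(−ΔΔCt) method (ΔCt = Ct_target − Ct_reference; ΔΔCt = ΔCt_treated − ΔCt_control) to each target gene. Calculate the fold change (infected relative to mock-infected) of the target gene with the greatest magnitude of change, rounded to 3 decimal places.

Hoxa8: ΔΔCt = (32.63−16.76) − (29.30−16.00) = 15.87 − 13.30 = 2.57; fold change = 2^-2.57 = 0.168
Tp9: ΔΔCt = (19.48−16.76) − (23.07−16.00) = 2.72 − 7.07 = -4.35; fold change = 2^4.35 = 20.393
Casp4: ΔΔCt = (26.86−16.76) − (30.85−16.00) = 10.10 − 14.85 = -4.75; fold change = 2^4.75 = 26.909
Casp4 has the largest |ΔΔCt| = 4.75.

26.909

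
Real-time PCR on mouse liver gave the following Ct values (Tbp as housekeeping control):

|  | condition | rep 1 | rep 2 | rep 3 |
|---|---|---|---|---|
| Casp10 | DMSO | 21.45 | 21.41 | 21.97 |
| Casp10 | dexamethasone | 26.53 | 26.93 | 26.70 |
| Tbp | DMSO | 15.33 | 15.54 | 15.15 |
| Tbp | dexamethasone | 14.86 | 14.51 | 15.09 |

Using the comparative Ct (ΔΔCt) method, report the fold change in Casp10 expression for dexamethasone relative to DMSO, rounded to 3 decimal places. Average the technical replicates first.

Mean Ct: Casp10 DMSO 21.610; Casp10 dexamethasone 26.720; Tbp DMSO 15.340; Tbp dexamethasone 14.820
ΔCt(DMSO) = 21.610 − 15.340 = 6.270
ΔCt(dexamethasone) = 26.720 − 14.820 = 11.900
ΔΔCt = 11.900 − 6.270 = 5.630
Fold change = 2^(−5.630) = 0.0202

0.020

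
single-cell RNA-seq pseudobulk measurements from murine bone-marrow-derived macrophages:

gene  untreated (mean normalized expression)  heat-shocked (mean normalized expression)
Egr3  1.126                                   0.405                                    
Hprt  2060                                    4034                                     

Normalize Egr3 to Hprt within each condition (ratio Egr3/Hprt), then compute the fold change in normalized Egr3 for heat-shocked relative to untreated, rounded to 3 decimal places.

0.184

Egr3/Hprt (untreated) = 1.126 / 2060 = 0.0005466
Egr3/Hprt (heat-shocked) = 0.405 / 4034 = 0.0001004
Fold change = 0.0001004 / 0.0005466 = 0.1837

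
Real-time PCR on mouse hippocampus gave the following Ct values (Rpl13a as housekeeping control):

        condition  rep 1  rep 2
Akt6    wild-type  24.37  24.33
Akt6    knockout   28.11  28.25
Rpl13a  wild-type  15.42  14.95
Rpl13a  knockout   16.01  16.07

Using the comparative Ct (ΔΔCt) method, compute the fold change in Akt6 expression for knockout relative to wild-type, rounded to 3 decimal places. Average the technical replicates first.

Mean Ct: Akt6 wild-type 24.350; Akt6 knockout 28.180; Rpl13a wild-type 15.185; Rpl13a knockout 16.040
ΔCt(wild-type) = 24.350 − 15.185 = 9.165
ΔCt(knockout) = 28.180 − 16.040 = 12.140
ΔΔCt = 12.140 − 9.165 = 2.975
Fold change = 2^(−2.975) = 0.1272

0.127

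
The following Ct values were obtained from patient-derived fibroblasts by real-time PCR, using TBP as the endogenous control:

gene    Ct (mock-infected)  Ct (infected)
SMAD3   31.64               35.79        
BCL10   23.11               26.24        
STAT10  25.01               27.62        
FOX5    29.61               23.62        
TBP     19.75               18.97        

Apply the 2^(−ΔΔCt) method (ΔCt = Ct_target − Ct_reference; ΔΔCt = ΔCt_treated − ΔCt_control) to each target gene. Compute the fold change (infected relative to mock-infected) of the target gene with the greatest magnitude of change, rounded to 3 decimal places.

SMAD3: ΔΔCt = (35.79−18.97) − (31.64−19.75) = 16.82 − 11.89 = 4.93; fold change = 2^-4.93 = 0.033
BCL10: ΔΔCt = (26.24−18.97) − (23.11−19.75) = 7.27 − 3.36 = 3.91; fold change = 2^-3.91 = 0.067
STAT10: ΔΔCt = (27.62−18.97) − (25.01−19.75) = 8.65 − 5.26 = 3.39; fold change = 2^-3.39 = 0.095
FOX5: ΔΔCt = (23.62−18.97) − (29.61−19.75) = 4.65 − 9.86 = -5.21; fold change = 2^5.21 = 37.014
FOX5 has the largest |ΔΔCt| = 5.21.

37.014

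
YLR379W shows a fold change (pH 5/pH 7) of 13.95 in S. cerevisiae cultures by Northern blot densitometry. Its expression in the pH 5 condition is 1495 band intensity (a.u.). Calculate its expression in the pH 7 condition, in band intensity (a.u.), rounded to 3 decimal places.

107.168

pH 7 expression = 1495 / 13.95 = 107.168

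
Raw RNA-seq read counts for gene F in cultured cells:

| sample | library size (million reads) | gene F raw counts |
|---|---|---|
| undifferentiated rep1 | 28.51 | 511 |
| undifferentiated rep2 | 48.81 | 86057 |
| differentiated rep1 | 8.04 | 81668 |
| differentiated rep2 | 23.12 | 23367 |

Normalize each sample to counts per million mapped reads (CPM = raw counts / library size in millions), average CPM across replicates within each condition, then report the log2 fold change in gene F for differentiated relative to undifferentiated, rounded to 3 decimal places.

CPM(undifferentiated rep1) = 511 / 28.51 = 17.9235
CPM(undifferentiated rep2) = 86057 / 48.81 = 1763.1018
CPM(differentiated rep1) = 81668 / 8.04 = 10157.7114
CPM(differentiated rep2) = 23367 / 23.12 = 1010.6834
mean CPM(undifferentiated) = 890.5127; mean CPM(differentiated) = 5584.1974
Fold change = 5584.1974 / 890.5127 = 6.27077
log2(6.27077) = 2.6486

2.649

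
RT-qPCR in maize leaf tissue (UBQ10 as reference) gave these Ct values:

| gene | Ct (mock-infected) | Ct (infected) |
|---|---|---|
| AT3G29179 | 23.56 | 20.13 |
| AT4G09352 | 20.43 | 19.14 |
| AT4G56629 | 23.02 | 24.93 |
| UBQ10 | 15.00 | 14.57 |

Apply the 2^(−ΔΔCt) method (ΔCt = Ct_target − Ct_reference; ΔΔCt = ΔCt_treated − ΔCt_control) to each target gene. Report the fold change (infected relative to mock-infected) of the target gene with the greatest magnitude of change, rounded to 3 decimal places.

8.000

AT3G29179: ΔΔCt = (20.13−14.57) − (23.56−15.00) = 5.56 − 8.56 = -3.00; fold change = 2^3.00 = 8.000
AT4G09352: ΔΔCt = (19.14−14.57) − (20.43−15.00) = 4.57 − 5.43 = -0.86; fold change = 2^0.86 = 1.815
AT4G56629: ΔΔCt = (24.93−14.57) − (23.02−15.00) = 10.36 − 8.02 = 2.34; fold change = 2^-2.34 = 0.198
AT3G29179 has the largest |ΔΔCt| = 3.00.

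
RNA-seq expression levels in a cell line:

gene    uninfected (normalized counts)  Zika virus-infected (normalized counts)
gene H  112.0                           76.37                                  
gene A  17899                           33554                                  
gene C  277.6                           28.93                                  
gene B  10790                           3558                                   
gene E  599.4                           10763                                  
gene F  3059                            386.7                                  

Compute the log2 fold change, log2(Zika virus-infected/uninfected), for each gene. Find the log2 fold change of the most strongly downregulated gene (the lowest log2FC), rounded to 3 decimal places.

log2(76.37/112.0) = -0.552  (gene H)
log2(33554/17899) = 0.907  (gene A)
log2(28.93/277.6) = -3.262  (gene C)
log2(3558/10790) = -1.601  (gene B)
log2(10763/599.4) = 4.166  (gene E)
log2(386.7/3059) = -2.984  (gene F)
gene C is most strongly downregulated.

-3.262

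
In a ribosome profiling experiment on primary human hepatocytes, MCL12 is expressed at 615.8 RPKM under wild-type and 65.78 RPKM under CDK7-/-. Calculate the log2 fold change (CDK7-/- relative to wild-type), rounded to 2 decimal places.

Fold change = 65.78 / 615.8 = 0.1068
log2(0.1068) = -3.227

-3.23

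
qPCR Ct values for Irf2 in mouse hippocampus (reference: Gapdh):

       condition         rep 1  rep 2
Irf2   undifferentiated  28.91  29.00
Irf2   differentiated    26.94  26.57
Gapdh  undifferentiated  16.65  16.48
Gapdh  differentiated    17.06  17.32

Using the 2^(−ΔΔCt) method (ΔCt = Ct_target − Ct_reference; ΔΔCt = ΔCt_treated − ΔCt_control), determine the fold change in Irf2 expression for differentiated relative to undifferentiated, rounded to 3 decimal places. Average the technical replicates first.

Mean Ct: Irf2 undifferentiated 28.955; Irf2 differentiated 26.755; Gapdh undifferentiated 16.565; Gapdh differentiated 17.190
ΔCt(undifferentiated) = 28.955 − 16.565 = 12.390
ΔCt(differentiated) = 26.755 − 17.190 = 9.565
ΔΔCt = 9.565 − 12.390 = -2.825
Fold change = 2^(−(-2.825)) = 2^2.825 = 7.0861

7.086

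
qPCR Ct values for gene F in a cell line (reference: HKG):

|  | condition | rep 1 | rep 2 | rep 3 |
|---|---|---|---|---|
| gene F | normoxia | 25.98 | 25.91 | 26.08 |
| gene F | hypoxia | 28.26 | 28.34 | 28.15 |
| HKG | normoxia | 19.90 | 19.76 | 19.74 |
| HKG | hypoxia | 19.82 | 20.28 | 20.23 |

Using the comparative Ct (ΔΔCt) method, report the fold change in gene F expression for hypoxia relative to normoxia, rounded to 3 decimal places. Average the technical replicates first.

0.259

Mean Ct: gene F normoxia 25.990; gene F hypoxia 28.250; HKG normoxia 19.800; HKG hypoxia 20.110
ΔCt(normoxia) = 25.990 − 19.800 = 6.190
ΔCt(hypoxia) = 28.250 − 20.110 = 8.140
ΔΔCt = 8.140 − 6.190 = 1.950
Fold change = 2^(−1.950) = 0.2588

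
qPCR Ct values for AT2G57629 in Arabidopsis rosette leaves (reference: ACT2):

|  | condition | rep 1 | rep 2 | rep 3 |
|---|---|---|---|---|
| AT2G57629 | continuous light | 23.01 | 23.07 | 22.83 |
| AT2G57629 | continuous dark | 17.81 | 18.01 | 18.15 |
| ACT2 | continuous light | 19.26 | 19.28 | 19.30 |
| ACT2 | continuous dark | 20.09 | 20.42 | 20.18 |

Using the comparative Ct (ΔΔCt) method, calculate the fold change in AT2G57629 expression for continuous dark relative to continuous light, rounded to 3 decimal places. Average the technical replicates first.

Mean Ct: AT2G57629 continuous light 22.970; AT2G57629 continuous dark 17.990; ACT2 continuous light 19.280; ACT2 continuous dark 20.230
ΔCt(continuous light) = 22.970 − 19.280 = 3.690
ΔCt(continuous dark) = 17.990 − 20.230 = -2.240
ΔΔCt = -2.240 − 3.690 = -5.930
Fold change = 2^(−(-5.930)) = 2^5.930 = 60.9688

60.969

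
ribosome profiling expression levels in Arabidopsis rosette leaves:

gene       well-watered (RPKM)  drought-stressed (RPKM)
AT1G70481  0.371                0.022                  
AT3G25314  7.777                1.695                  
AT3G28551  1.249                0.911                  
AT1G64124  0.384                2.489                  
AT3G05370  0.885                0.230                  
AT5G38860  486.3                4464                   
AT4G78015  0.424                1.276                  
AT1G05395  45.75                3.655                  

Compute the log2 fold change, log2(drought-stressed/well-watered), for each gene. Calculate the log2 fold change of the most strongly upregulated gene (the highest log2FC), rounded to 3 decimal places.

3.198

log2(0.022/0.371) = -4.076  (AT1G70481)
log2(1.695/7.777) = -2.198  (AT3G25314)
log2(0.911/1.249) = -0.455  (AT3G28551)
log2(2.489/0.384) = 2.696  (AT1G64124)
log2(0.230/0.885) = -1.944  (AT3G05370)
log2(4464/486.3) = 3.198  (AT5G38860)
log2(1.276/0.424) = 1.589  (AT4G78015)
log2(3.655/45.75) = -3.646  (AT1G05395)
AT5G38860 is most strongly upregulated.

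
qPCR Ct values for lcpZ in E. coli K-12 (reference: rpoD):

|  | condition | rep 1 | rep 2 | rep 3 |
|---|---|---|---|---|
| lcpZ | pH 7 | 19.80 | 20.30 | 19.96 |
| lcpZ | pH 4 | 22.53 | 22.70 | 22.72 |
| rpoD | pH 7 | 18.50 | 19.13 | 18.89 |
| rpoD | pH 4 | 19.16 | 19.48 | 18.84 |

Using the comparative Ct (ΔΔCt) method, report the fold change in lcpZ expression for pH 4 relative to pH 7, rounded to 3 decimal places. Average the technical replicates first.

Mean Ct: lcpZ pH 7 20.020; lcpZ pH 4 22.650; rpoD pH 7 18.840; rpoD pH 4 19.160
ΔCt(pH 7) = 20.020 − 18.840 = 1.180
ΔCt(pH 4) = 22.650 − 19.160 = 3.490
ΔΔCt = 3.490 − 1.180 = 2.310
Fold change = 2^(−2.310) = 0.2017

0.202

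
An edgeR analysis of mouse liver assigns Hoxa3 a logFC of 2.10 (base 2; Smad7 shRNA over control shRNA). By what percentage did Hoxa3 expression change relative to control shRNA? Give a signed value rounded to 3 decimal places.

328.709%

Fold change = 2^(2.10) = 4.2871
Percent change = (FC − 1) × 100% = (4.2871 − 1) × 100 = 328.709%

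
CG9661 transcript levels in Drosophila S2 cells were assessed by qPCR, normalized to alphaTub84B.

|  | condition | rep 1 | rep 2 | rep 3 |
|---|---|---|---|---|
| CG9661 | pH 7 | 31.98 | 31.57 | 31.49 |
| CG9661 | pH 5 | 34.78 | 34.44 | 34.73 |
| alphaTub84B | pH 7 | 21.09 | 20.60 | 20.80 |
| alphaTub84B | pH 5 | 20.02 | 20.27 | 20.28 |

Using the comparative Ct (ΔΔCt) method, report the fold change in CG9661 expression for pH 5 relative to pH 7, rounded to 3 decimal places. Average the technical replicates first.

Mean Ct: CG9661 pH 7 31.680; CG9661 pH 5 34.650; alphaTub84B pH 7 20.830; alphaTub84B pH 5 20.190
ΔCt(pH 7) = 31.680 − 20.830 = 10.850
ΔCt(pH 5) = 34.650 − 20.190 = 14.460
ΔΔCt = 14.460 − 10.850 = 3.610
Fold change = 2^(−3.610) = 0.0819

0.082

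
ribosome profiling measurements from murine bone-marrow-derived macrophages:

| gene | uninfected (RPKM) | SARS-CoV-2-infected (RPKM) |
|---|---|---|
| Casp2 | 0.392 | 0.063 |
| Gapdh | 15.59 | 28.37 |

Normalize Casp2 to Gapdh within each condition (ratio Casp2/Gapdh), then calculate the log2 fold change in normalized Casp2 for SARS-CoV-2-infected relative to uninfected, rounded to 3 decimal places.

Casp2/Gapdh (uninfected) = 0.392 / 15.59 = 0.025144
Casp2/Gapdh (SARS-CoV-2-infected) = 0.063 / 28.37 = 0.0022207
Fold change = 0.0022207 / 0.025144 = 0.0883
log2(0.0883) = -3.5012

-3.501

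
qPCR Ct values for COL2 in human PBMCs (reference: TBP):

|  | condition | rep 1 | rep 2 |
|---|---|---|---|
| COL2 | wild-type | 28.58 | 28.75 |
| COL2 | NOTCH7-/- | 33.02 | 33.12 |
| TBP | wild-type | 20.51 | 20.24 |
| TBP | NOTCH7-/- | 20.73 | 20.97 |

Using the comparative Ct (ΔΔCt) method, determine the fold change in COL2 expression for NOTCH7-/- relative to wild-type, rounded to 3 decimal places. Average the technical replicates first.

0.066

Mean Ct: COL2 wild-type 28.665; COL2 NOTCH7-/- 33.070; TBP wild-type 20.375; TBP NOTCH7-/- 20.850
ΔCt(wild-type) = 28.665 − 20.375 = 8.290
ΔCt(NOTCH7-/-) = 33.070 − 20.850 = 12.220
ΔΔCt = 12.220 − 8.290 = 3.930
Fold change = 2^(−3.930) = 0.0656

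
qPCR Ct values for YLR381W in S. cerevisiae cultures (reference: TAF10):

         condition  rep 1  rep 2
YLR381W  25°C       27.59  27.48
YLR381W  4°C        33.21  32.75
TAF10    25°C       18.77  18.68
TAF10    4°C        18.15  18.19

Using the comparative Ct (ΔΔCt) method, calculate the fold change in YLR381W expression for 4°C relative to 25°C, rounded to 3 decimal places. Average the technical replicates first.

0.016

Mean Ct: YLR381W 25°C 27.535; YLR381W 4°C 32.980; TAF10 25°C 18.725; TAF10 4°C 18.170
ΔCt(25°C) = 27.535 − 18.725 = 8.810
ΔCt(4°C) = 32.980 − 18.170 = 14.810
ΔΔCt = 14.810 − 8.810 = 6.000
Fold change = 2^(−6.000) = 0.0156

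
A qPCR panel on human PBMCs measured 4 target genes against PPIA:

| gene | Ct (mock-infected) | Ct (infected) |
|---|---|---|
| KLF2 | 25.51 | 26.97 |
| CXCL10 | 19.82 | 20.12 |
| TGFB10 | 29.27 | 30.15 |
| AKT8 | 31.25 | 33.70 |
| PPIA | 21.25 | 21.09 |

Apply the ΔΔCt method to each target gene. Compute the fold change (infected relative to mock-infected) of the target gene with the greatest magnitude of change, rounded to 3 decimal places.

KLF2: ΔΔCt = (26.97−21.09) − (25.51−21.25) = 5.88 − 4.26 = 1.62; fold change = 2^-1.62 = 0.325
CXCL10: ΔΔCt = (20.12−21.09) − (19.82−21.25) = -0.97 − (-1.43) = 0.46; fold change = 2^-0.46 = 0.727
TGFB10: ΔΔCt = (30.15−21.09) − (29.27−21.25) = 9.06 − 8.02 = 1.04; fold change = 2^-1.04 = 0.486
AKT8: ΔΔCt = (33.70−21.09) − (31.25−21.25) = 12.61 − 10.00 = 2.61; fold change = 2^-2.61 = 0.164
AKT8 has the largest |ΔΔCt| = 2.61.

0.164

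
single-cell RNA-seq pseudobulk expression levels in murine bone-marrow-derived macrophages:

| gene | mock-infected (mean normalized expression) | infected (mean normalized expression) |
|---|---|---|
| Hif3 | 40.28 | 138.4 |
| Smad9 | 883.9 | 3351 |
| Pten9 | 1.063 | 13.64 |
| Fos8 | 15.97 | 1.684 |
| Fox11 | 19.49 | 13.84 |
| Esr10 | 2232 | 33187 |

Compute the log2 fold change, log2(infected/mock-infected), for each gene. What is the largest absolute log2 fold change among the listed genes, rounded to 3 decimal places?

3.894

log2(138.4/40.28) = 1.781  (Hif3)
log2(3351/883.9) = 1.923  (Smad9)
log2(13.64/1.063) = 3.682  (Pten9)
log2(1.684/15.97) = -3.245  (Fos8)
log2(13.84/19.49) = -0.494  (Fox11)
log2(33187/2232) = 3.894  (Esr10)
The largest magnitude belongs to Esr10.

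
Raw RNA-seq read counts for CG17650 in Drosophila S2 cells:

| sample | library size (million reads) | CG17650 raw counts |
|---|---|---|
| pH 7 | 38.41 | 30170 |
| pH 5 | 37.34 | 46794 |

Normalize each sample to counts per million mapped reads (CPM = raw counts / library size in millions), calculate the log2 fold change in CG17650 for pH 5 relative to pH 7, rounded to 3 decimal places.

CPM(pH 7) = 30170 / 38.41 = 785.4725
CPM(pH 5) = 46794 / 37.34 = 1253.1869
Fold change = 1253.1869 / 785.4725 = 1.59546
log2(1.59546) = 0.6740

0.674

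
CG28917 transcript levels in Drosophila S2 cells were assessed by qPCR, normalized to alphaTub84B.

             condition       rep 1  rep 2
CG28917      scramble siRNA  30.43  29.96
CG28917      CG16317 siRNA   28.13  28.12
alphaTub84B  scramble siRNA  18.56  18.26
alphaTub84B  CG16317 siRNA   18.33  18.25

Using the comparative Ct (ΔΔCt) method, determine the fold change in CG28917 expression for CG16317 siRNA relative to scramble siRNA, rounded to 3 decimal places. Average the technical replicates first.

Mean Ct: CG28917 scramble siRNA 30.195; CG28917 CG16317 siRNA 28.125; alphaTub84B scramble siRNA 18.410; alphaTub84B CG16317 siRNA 18.290
ΔCt(scramble siRNA) = 30.195 − 18.410 = 11.785
ΔCt(CG16317 siRNA) = 28.125 − 18.290 = 9.835
ΔΔCt = 9.835 − 11.785 = -1.950
Fold change = 2^(−(-1.950)) = 2^1.950 = 3.8637

3.864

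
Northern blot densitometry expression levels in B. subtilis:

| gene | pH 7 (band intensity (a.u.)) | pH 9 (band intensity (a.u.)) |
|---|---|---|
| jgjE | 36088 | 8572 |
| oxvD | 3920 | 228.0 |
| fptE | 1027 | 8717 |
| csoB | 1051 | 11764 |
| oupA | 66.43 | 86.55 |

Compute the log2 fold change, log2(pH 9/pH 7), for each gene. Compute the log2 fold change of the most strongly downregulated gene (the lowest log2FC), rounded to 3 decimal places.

log2(8572/36088) = -2.074  (jgjE)
log2(228.0/3920) = -4.104  (oxvD)
log2(8717/1027) = 3.085  (fptE)
log2(11764/1051) = 3.485  (csoB)
log2(86.55/66.43) = 0.382  (oupA)
oxvD is most strongly downregulated.

-4.104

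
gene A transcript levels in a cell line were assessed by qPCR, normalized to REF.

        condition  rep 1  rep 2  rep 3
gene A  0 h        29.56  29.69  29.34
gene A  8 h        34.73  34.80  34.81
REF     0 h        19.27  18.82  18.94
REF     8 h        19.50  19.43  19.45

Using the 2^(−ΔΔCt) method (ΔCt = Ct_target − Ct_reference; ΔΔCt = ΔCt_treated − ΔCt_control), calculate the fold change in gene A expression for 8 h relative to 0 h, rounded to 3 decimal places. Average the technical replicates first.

0.036

Mean Ct: gene A 0 h 29.530; gene A 8 h 34.780; REF 0 h 19.010; REF 8 h 19.460
ΔCt(0 h) = 29.530 − 19.010 = 10.520
ΔCt(8 h) = 34.780 − 19.460 = 15.320
ΔΔCt = 15.320 − 10.520 = 4.800
Fold change = 2^(−4.800) = 0.0359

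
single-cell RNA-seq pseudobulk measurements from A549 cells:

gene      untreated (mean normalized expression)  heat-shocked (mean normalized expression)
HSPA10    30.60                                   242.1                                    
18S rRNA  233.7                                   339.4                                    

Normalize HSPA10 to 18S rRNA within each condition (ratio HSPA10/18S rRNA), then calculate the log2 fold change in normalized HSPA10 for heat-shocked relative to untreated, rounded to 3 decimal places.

2.446

HSPA10/18S rRNA (untreated) = 30.60 / 233.7 = 0.13094
HSPA10/18S rRNA (heat-shocked) = 242.1 / 339.4 = 0.71332
Fold change = 0.71332 / 0.13094 = 5.4478
log2(5.4478) = 2.4457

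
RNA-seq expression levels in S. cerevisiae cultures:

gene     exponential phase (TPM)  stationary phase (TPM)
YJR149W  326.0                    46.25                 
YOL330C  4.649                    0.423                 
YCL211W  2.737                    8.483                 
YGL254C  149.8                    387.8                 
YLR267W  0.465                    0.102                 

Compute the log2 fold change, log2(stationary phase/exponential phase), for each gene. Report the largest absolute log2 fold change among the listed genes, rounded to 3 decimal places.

3.458

log2(46.25/326.0) = -2.817  (YJR149W)
log2(0.423/4.649) = -3.458  (YOL330C)
log2(8.483/2.737) = 1.632  (YCL211W)
log2(387.8/149.8) = 1.372  (YGL254C)
log2(0.102/0.465) = -2.189  (YLR267W)
The largest magnitude belongs to YOL330C.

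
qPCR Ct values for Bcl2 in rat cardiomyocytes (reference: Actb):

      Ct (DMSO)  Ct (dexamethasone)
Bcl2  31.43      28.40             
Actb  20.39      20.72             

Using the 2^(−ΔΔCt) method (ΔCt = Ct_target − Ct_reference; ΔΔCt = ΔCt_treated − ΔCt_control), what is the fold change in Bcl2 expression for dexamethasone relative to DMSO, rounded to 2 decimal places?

10.27

ΔCt(DMSO) = 31.430 − 20.390 = 11.040
ΔCt(dexamethasone) = 28.400 − 20.720 = 7.680
ΔΔCt = 7.680 − 11.040 = -3.360
Fold change = 2^(−(-3.360)) = 2^3.360 = 10.267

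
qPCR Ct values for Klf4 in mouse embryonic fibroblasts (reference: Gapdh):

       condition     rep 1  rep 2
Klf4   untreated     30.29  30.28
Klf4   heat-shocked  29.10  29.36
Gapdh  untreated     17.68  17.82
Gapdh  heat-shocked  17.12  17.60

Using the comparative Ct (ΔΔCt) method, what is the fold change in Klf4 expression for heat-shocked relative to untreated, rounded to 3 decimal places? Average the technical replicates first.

1.586

Mean Ct: Klf4 untreated 30.285; Klf4 heat-shocked 29.230; Gapdh untreated 17.750; Gapdh heat-shocked 17.360
ΔCt(untreated) = 30.285 − 17.750 = 12.535
ΔCt(heat-shocked) = 29.230 − 17.360 = 11.870
ΔΔCt = 11.870 − 12.535 = -0.665
Fold change = 2^(−(-0.665)) = 2^0.665 = 1.5856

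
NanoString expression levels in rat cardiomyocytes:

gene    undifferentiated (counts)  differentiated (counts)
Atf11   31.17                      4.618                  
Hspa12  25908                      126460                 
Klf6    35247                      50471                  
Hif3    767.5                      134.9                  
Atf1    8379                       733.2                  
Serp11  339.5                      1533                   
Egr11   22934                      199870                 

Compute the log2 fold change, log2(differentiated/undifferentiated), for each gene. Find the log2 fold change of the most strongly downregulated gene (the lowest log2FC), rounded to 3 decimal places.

-3.514

log2(4.618/31.17) = -2.755  (Atf11)
log2(126460/25908) = 2.287  (Hspa12)
log2(50471/35247) = 0.518  (Klf6)
log2(134.9/767.5) = -2.508  (Hif3)
log2(733.2/8379) = -3.514  (Atf1)
log2(1533/339.5) = 2.175  (Serp11)
log2(199870/22934) = 3.124  (Egr11)
Atf1 is most strongly downregulated.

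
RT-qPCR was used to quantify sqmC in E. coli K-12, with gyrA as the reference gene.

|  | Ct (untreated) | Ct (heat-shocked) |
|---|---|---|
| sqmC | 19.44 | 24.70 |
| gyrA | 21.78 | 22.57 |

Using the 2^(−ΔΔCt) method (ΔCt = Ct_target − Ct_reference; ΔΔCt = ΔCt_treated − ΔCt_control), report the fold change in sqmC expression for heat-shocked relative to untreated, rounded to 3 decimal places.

ΔCt(untreated) = 19.440 − 21.780 = -2.340
ΔCt(heat-shocked) = 24.700 − 22.570 = 2.130
ΔΔCt = 2.130 − (-2.340) = 4.470
Fold change = 2^(−4.470) = 0.0451

0.045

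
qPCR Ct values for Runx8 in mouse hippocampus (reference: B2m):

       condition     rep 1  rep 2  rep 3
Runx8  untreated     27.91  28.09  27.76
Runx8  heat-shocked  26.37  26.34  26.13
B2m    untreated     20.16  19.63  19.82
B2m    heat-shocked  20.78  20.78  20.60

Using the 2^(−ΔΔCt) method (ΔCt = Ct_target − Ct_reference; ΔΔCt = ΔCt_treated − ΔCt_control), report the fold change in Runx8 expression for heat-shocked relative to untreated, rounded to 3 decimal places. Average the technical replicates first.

5.618

Mean Ct: Runx8 untreated 27.920; Runx8 heat-shocked 26.280; B2m untreated 19.870; B2m heat-shocked 20.720
ΔCt(untreated) = 27.920 − 19.870 = 8.050
ΔCt(heat-shocked) = 26.280 − 20.720 = 5.560
ΔΔCt = 5.560 − 8.050 = -2.490
Fold change = 2^(−(-2.490)) = 2^2.490 = 5.6178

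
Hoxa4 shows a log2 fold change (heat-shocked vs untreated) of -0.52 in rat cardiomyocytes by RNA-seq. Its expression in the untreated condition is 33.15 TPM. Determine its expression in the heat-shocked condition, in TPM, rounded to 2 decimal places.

Fold change = 2^(-0.52) = 0.6974
heat-shocked expression = 33.15 × 0.6974 = 23.12

23.12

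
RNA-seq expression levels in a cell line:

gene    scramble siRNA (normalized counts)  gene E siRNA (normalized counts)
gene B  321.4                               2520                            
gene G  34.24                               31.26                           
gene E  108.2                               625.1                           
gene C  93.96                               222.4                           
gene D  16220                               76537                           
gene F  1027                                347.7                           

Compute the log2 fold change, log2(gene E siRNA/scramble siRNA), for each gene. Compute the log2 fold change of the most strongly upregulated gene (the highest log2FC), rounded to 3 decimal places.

2.971

log2(2520/321.4) = 2.971  (gene B)
log2(31.26/34.24) = -0.131  (gene G)
log2(625.1/108.2) = 2.530  (gene E)
log2(222.4/93.96) = 1.243  (gene C)
log2(76537/16220) = 2.238  (gene D)
log2(347.7/1027) = -1.563  (gene F)
gene B is most strongly upregulated.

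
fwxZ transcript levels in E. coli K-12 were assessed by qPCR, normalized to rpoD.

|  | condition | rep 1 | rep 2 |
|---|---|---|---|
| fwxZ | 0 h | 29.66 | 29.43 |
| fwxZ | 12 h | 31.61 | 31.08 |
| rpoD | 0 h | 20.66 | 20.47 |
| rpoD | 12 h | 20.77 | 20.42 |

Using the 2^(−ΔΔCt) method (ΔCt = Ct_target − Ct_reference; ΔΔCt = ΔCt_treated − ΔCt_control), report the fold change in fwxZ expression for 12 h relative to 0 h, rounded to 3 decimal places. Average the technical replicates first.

0.293

Mean Ct: fwxZ 0 h 29.545; fwxZ 12 h 31.345; rpoD 0 h 20.565; rpoD 12 h 20.595
ΔCt(0 h) = 29.545 − 20.565 = 8.980
ΔCt(12 h) = 31.345 − 20.595 = 10.750
ΔΔCt = 10.750 − 8.980 = 1.770
Fold change = 2^(−1.770) = 0.2932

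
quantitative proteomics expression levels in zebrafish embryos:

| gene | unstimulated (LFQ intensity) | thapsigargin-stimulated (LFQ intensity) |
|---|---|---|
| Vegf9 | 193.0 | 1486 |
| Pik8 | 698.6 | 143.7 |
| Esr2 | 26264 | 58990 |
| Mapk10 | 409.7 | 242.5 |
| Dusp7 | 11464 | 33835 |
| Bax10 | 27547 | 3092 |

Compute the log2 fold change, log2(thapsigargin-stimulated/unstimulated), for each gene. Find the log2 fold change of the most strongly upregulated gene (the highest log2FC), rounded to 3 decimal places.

log2(1486/193.0) = 2.945  (Vegf9)
log2(143.7/698.6) = -2.281  (Pik8)
log2(58990/26264) = 1.167  (Esr2)
log2(242.5/409.7) = -0.757  (Mapk10)
log2(33835/11464) = 1.561  (Dusp7)
log2(3092/27547) = -3.155  (Bax10)
Vegf9 is most strongly upregulated.

2.945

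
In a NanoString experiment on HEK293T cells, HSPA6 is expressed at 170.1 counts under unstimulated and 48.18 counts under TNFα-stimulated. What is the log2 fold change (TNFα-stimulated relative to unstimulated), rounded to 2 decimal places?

Fold change = 48.18 / 170.1 = 0.2832
log2(0.2832) = -1.820

-1.82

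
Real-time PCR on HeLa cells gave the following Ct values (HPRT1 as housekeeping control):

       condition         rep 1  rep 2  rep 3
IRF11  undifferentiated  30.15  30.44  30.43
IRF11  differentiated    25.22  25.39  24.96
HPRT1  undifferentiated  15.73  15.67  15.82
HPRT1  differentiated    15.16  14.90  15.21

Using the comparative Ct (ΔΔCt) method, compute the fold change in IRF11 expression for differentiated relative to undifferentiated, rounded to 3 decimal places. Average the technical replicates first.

Mean Ct: IRF11 undifferentiated 30.340; IRF11 differentiated 25.190; HPRT1 undifferentiated 15.740; HPRT1 differentiated 15.090
ΔCt(undifferentiated) = 30.340 − 15.740 = 14.600
ΔCt(differentiated) = 25.190 − 15.090 = 10.100
ΔΔCt = 10.100 − 14.600 = -4.500
Fold change = 2^(−(-4.500)) = 2^4.500 = 22.6274

22.627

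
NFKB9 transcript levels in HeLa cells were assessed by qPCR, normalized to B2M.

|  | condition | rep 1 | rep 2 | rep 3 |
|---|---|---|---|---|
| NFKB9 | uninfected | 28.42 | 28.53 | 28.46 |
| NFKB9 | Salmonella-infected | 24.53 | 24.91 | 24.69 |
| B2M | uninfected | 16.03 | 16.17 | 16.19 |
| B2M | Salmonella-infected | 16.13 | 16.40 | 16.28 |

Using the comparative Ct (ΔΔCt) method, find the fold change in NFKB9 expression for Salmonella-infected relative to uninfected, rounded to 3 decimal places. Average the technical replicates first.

14.929

Mean Ct: NFKB9 uninfected 28.470; NFKB9 Salmonella-infected 24.710; B2M uninfected 16.130; B2M Salmonella-infected 16.270
ΔCt(uninfected) = 28.470 − 16.130 = 12.340
ΔCt(Salmonella-infected) = 24.710 − 16.270 = 8.440
ΔΔCt = 8.440 − 12.340 = -3.900
Fold change = 2^(−(-3.900)) = 2^3.900 = 14.9285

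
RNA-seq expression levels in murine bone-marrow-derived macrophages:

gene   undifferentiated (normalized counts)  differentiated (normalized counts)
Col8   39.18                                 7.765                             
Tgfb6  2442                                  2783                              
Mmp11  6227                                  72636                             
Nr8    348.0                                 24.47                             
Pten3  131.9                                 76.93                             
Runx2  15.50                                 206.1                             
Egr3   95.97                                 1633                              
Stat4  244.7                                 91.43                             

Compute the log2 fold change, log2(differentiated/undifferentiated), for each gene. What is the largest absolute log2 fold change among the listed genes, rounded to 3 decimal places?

4.089

log2(7.765/39.18) = -2.335  (Col8)
log2(2783/2442) = 0.189  (Tgfb6)
log2(72636/6227) = 3.544  (Mmp11)
log2(24.47/348.0) = -3.830  (Nr8)
log2(76.93/131.9) = -0.778  (Pten3)
log2(206.1/15.50) = 3.733  (Runx2)
log2(1633/95.97) = 4.089  (Egr3)
log2(91.43/244.7) = -1.420  (Stat4)
The largest magnitude belongs to Egr3.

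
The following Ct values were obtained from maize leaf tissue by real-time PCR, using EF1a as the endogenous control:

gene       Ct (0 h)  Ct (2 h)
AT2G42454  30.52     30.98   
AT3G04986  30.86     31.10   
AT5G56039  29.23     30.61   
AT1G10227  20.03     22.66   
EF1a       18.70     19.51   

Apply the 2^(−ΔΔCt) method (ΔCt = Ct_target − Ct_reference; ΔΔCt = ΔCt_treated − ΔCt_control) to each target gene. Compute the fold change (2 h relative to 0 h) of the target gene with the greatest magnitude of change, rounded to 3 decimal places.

AT2G42454: ΔΔCt = (30.98−19.51) − (30.52−18.70) = 11.47 − 11.82 = -0.35; fold change = 2^0.35 = 1.275
AT3G04986: ΔΔCt = (31.10−19.51) − (30.86−18.70) = 11.59 − 12.16 = -0.57; fold change = 2^0.57 = 1.485
AT5G56039: ΔΔCt = (30.61−19.51) − (29.23−18.70) = 11.10 − 10.53 = 0.57; fold change = 2^-0.57 = 0.674
AT1G10227: ΔΔCt = (22.66−19.51) − (20.03−18.70) = 3.15 − 1.33 = 1.82; fold change = 2^-1.82 = 0.283
AT1G10227 has the largest |ΔΔCt| = 1.82.

0.283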